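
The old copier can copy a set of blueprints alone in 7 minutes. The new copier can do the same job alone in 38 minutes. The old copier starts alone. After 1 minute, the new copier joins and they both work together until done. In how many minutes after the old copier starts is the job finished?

91/15 minutes

In the first 1 minute the old copier alone does 1/7 of the job, leaving 6/7.
Once everyone is working, combined rate: 1/7 + 1/38 = (38 + 7)/266 = 45/266 per minute.
Remaining 6/7 at 45/266 per minute takes 76/15 minutes.
Total from the start = 1 + 76/15 = 91/15 minutes.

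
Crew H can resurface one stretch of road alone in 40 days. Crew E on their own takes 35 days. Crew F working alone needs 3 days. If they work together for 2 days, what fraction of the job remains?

Combined rate: 1/40 + 1/35 + 1/3 = (21 + 24 + 280)/840 = 325/840 = 65/168 per day.
In 2 days they complete 2·65/168 = 65/84 of the job.
So 19/84 remains.

19/84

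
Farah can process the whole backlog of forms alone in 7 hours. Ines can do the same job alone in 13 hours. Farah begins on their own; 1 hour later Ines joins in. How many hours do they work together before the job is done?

39/10 hours

In the first 1 hour Farah alone does 1/7 of the job, leaving 6/7.
Once everyone is working, combined rate: 1/7 + 1/13 = (13 + 7)/91 = 20/91 per hour.
Remaining 6/7 at 20/91 per hour takes 39/10 hours.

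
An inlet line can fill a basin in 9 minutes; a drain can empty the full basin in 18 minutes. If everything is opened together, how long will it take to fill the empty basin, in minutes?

Net rate = 1/9 − 1/18 = (2 − 1)/18 = 1/18 per minute.
Filling time = 1 ÷ (1/18) = 18 minutes.

18 minutes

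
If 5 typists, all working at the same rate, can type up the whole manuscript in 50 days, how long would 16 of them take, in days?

125/8 days

Total work is 5·50 = 250 typist-days.
With 16 typists: 250/16 = 125/8 days.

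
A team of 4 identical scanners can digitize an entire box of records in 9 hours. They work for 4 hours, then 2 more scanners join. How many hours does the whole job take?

22/3 hours

One scanner does 1/36 of the job per hour.
After 4 hours with 4 scanners, 4/9 is done (5/9 left).
With 6 scanners the rate is 6/36 = 1/6, so the rest takes 5/9 ÷ 1/6 = 10/3 hours.
Total = 4 + 10/3 = 22/3 hours.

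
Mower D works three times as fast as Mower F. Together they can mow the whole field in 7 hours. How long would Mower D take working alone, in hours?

28/3 hours

Let Mower F's rate be r; then Mower D's rate is 3r, so together (3 + 1)r = 4r = 1/7.
Thus r = 1/28 per hour.
Mower F alone: 28 hours; Mower D alone: 28/3 hours.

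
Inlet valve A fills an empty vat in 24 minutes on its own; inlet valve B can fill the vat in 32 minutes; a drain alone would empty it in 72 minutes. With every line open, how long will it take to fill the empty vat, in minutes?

Net rate = 1/24 + 1/32 − 1/72 = (12 + 9 − 4)/288 = 17/288 per minute.
Filling time = 1 ÷ (17/288) = 288/17 minutes.

288/17 minutes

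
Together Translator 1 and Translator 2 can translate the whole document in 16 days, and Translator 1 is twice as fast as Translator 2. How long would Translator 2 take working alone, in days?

48 days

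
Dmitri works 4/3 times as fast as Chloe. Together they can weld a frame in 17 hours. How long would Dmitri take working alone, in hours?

119/4 hours

Let Chloe's rate be r; then Dmitri's rate is (4/3)r, so together (4/3 + 1)r = (7/3)r = 1/17.
Thus r = 3/119 per hour.
Chloe alone: 119/3 hours; Dmitri alone: 119/4 hours.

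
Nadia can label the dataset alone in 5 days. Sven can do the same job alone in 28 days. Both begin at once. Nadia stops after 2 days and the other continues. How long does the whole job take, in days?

84/5 days

In the first 2 days the combined rate is 33/140, so 33/70 of the job is done, leaving 37/70.
After Nadia leaves the rate is 1/28 per day; the remaining 37/70 takes 74/5 days.
Total = 2 + 74/5 = 84/5 days.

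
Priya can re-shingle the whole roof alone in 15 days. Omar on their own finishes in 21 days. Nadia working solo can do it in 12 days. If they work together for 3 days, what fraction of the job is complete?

83/140

Combined rate: 1/15 + 1/21 + 1/12 = (28 + 20 + 35)/420 = 83/420 per day.
In 3 days they complete 3·83/420 = 83/140 of the job.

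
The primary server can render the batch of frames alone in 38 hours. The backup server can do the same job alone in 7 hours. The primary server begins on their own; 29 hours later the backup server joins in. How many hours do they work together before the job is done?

7/5 hours

In the first 29 hours the primary server alone does 29/38 of the job, leaving 9/38.
Once everyone is working, combined rate: 1/38 + 1/7 = (7 + 38)/266 = 45/266 per hour.
Remaining 9/38 at 45/266 per hour takes 7/5 hours.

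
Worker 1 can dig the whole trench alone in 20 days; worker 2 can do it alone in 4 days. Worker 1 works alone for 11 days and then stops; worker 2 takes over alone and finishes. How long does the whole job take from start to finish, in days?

In 11 days worker 1 does 11/20 of the job, leaving 9/20.
Worker 2 works at 1/4 per day, so finishing takes 9/20 ÷ 1/4 = 9/5 days.
Total time = 11 + 9/5 = 64/5 days.

64/5 days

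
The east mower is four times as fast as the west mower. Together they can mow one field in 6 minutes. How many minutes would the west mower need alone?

Let the west mower's rate be r; then the east mower's rate is 4r, so together (4 + 1)r = 5r = 1/6.
Thus r = 1/30 per minute.
The west mower alone: 30 minutes; the east mower alone: 15/2 minutes.

30 minutes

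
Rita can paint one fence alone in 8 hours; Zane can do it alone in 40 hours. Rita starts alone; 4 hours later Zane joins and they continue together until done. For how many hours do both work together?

10/3 hours

In 4 hours Rita does 4/8 = 1/2 of the job, leaving 1/2.
Rita and Zane together work at 3/20 per hour, so finishing takes 1/2 ÷ 3/20 = 10/3 hours.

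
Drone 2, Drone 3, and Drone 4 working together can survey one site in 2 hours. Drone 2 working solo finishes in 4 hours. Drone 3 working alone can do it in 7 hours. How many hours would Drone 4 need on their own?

Combined rate is 1/2 per hour.
Known contribution: 1/4 + 1/7 = (7 + 4)/28 = 11/28 per hour.
So Drone 4's rate is 1/2 − 11/28 = 3/28, meaning 28/3 hours alone.

28/3 hours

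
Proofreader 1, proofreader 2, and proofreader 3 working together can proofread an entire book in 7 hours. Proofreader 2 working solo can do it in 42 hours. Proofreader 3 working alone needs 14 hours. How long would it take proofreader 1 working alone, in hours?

21 hours

Combined rate is 1/7 per hour.
Known contribution: 1/42 + 1/14 = (1 + 3)/42 = 4/42 = 2/21 per hour.
So proofreader 1's rate is 1/7 − 2/21 = 1/21, meaning 21 hours alone.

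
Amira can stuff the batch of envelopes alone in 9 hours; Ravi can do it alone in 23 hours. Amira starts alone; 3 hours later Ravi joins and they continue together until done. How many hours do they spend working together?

69/16 hours

In 3 hours Amira does 3/9 = 1/3 of the job, leaving 2/3.
Amira and Ravi together work at 32/207 per hour, so finishing takes 2/3 ÷ 32/207 = 69/16 hours.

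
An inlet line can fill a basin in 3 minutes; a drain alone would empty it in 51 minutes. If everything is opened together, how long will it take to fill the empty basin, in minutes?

51/16 minutes

Net rate = 1/3 − 1/51 = (17 − 1)/51 = 16/51 per minute.
Filling time = 1 ÷ (16/51) = 51/16 minutes.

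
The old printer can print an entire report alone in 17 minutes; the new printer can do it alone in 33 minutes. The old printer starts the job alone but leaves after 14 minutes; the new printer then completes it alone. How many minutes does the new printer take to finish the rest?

99/17 minutes

In 14 minutes the old printer does 14/17 of the job, leaving 3/17.
The new printer works at 1/33 per minute, so finishing takes 3/17 ÷ 1/33 = 99/17 minutes.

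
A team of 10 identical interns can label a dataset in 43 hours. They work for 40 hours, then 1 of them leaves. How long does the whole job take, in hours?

One intern does 1/430 of the job per hour.
After 40 hours with 10 interns, 40/43 is done (3/43 left).
With 9 interns the rate is 9/430, so the rest takes 3/43 ÷ 9/430 = 10/3 hours.
Total = 40 + 10/3 = 130/3 hours.

130/3 hours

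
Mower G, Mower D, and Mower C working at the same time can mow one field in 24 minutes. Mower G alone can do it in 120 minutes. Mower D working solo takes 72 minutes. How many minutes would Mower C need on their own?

Combined rate is 1/24 per minute.
Known contribution: 1/120 + 1/72 = (3 + 5)/360 = 8/360 = 1/45 per minute.
So Mower C's rate is 1/24 − 1/45 = 7/360, meaning 360/7 minutes alone.

360/7 minutes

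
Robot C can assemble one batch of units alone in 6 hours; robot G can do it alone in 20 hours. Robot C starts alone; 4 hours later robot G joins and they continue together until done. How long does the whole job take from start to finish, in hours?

72/13 hours

In 4 hours robot C does 4/6 = 2/3 of the job, leaving 1/3.
Robot C and robot G together work at 13/60 per hour, so finishing takes 1/3 ÷ 13/60 = 20/13 hours.
Total time = 4 + 20/13 = 72/13 hours.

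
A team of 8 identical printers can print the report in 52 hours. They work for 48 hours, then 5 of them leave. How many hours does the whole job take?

176/3 hours

One printer does 1/416 of the job per hour.
After 48 hours with 8 printers, 12/13 is done (1/13 left).
With 3 printers the rate is 3/416, so the rest takes 1/13 ÷ 3/416 = 32/3 hours.
Total = 48 + 32/3 = 176/3 hours.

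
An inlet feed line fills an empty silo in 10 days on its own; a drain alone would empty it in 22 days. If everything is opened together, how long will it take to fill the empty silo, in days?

Net rate = 1/10 − 1/22 = (11 − 5)/110 = 6/110 = 3/55 per day.
Filling time = 1 ÷ (3/55) = 55/3 days.

55/3 days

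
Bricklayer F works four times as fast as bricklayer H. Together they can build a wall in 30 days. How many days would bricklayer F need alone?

75/2 days

Let bricklayer H's rate be r; then bricklayer F's rate is 4r, so together (4 + 1)r = 5r = 1/30.
Thus r = 1/150 per day.
Bricklayer H alone: 150 days; bricklayer F alone: 75/2 days.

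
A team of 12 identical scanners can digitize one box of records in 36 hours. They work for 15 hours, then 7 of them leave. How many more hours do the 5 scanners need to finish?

252/5 hours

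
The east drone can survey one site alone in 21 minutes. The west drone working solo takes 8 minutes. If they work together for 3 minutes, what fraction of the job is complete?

29/56

Combined rate: 1/21 + 1/8 = (8 + 21)/168 = 29/168 per minute.
In 3 minutes they complete 3·29/168 = 29/56 of the job.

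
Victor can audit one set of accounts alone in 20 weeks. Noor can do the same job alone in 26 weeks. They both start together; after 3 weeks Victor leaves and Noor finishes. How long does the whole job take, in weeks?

221/10 weeks

In the first 3 weeks the combined rate is 23/260, so 69/260 of the job is done, leaving 191/260.
After Victor leaves the rate is 1/26 per week; the remaining 191/260 takes 191/10 weeks.
Total = 3 + 191/10 = 221/10 weeks.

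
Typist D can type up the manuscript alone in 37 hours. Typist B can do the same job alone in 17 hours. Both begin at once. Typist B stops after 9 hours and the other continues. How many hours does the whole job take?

In the first 9 hours the combined rate is 54/629, so 486/629 of the job is done, leaving 143/629.
After typist B leaves the rate is 1/37 per hour; the remaining 143/629 takes 143/17 hours.
Total = 9 + 143/17 = 296/17 hours.

296/17 hours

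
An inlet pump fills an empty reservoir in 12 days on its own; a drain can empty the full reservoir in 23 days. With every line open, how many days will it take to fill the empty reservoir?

276/11 days

Net rate = 1/12 − 1/23 = (23 − 12)/276 = 11/276 per day.
Filling time = 1 ÷ (11/276) = 276/11 days.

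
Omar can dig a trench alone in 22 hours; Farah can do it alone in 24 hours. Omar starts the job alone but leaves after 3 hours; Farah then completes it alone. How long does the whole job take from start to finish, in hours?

261/11 hours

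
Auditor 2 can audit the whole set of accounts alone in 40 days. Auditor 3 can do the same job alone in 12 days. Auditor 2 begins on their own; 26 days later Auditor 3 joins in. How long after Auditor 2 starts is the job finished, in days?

In the first 26 days Auditor 2 alone does 26/40 = 13/20 of the job, leaving 7/20.
Once everyone is working, combined rate: 1/40 + 1/12 = (3 + 10)/120 = 13/120 per day.
Remaining 7/20 at 13/120 per day takes 42/13 days.
Total from the start = 26 + 42/13 = 380/13 days.

380/13 days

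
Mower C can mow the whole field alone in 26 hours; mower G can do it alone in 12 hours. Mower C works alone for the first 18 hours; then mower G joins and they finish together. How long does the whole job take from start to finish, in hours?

390/19 hours

In 18 hours mower C does 18/26 = 9/13 of the job, leaving 4/13.
Mower C and mower G together work at 19/156 per hour, so finishing takes 4/13 ÷ 19/156 = 48/19 hours.
Total time = 18 + 48/19 = 390/19 hours.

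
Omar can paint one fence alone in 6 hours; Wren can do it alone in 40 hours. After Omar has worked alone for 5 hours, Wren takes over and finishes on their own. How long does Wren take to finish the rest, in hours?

20/3 hours

In 5 hours Omar does 5/6 of the job, leaving 1/6.
Wren works at 1/40 per hour, so finishing takes 1/6 ÷ 1/40 = 20/3 hours.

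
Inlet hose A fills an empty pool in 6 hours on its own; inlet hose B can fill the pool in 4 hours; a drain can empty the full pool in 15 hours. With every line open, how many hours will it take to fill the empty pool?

Net rate = 1/6 + 1/4 − 1/15 = (10 + 15 − 4)/60 = 21/60 = 7/20 per hour.
Filling time = 1 ÷ (7/20) = 20/7 hours.

20/7 hours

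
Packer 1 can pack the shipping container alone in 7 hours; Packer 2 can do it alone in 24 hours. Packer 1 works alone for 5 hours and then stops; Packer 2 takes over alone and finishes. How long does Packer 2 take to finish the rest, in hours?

In 5 hours Packer 1 does 5/7 of the job, leaving 2/7.
Packer 2 works at 1/24 per hour, so finishing takes 2/7 ÷ 1/24 = 48/7 hours.

48/7 hours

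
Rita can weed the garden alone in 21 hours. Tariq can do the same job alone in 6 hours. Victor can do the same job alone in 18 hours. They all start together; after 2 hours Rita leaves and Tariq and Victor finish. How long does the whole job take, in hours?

57/14 hours

In the first 2 hours the combined rate is 17/63, so 34/63 of the job is done, leaving 29/63.
After Rita leaves the rate is 2/9 per hour; the remaining 29/63 takes 29/14 hours.
Total = 2 + 29/14 = 57/14 hours.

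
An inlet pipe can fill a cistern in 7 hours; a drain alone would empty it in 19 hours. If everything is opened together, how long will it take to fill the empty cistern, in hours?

133/12 hours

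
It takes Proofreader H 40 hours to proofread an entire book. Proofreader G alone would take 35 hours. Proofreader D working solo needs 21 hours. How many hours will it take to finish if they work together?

Combined rate: 1/40 + 1/35 + 1/21 = (21 + 24 + 40)/840 = 85/840 = 17/168 per hour.
Time = 1 ÷ (17/168) = 168/17 hours.

168/17 hours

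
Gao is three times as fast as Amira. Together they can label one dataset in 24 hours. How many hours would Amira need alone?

Let Amira's rate be r; then Gao's rate is 3r, so together (3 + 1)r = 4r = 1/24.
Thus r = 1/96 per hour.
Amira alone: 96 hours; Gao alone: 32 hours.

96 hours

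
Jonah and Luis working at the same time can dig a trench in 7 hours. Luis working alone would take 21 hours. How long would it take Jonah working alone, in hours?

21/2 hours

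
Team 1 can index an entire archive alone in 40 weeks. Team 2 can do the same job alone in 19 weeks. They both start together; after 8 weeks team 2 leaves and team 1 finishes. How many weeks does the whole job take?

440/19 weeks

In the first 8 weeks the combined rate is 59/760, so 59/95 of the job is done, leaving 36/95.
After team 2 leaves the rate is 1/40 per week; the remaining 36/95 takes 288/19 weeks.
Total = 8 + 288/19 = 440/19 weeks.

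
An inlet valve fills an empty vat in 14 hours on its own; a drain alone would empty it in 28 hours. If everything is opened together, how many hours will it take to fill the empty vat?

28 hours

Net rate = 1/14 − 1/28 = (2 − 1)/28 = 1/28 per hour.
Filling time = 1 ÷ (1/28) = 28 hours.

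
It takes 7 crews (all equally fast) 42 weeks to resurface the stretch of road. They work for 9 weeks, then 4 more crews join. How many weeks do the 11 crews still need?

21 weeks

One crew does 1/294 of the job per week.
After 9 weeks with 7 crews, 3/14 is done (11/14 left).
With 11 crews the rate is 11/294, so the rest takes 11/14 ÷ 11/294 = 21 weeks.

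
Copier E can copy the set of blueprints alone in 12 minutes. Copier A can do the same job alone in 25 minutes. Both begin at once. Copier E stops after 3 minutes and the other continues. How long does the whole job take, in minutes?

75/4 minutes

In the first 3 minutes the combined rate is 37/300, so 37/100 of the job is done, leaving 63/100.
After copier E leaves the rate is 1/25 per minute; the remaining 63/100 takes 63/4 minutes.
Total = 3 + 63/4 = 75/4 minutes.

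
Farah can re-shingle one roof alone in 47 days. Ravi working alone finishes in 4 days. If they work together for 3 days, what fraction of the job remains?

35/188

Combined rate: 1/47 + 1/4 = (4 + 47)/188 = 51/188 per day.
In 3 days they complete 3·51/188 = 153/188 of the job.
So 35/188 remains.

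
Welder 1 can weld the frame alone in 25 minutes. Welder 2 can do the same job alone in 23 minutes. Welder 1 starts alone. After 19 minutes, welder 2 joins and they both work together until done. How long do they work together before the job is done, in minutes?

23/8 minutes

In the first 19 minutes welder 1 alone does 19/25 of the job, leaving 6/25.
Once everyone is working, combined rate: 1/25 + 1/23 = (23 + 25)/575 = 48/575 per minute.
Remaining 6/25 at 48/575 per minute takes 23/8 minutes.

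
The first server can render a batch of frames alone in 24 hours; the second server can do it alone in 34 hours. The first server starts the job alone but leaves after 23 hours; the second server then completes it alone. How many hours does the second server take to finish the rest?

In 23 hours the first server does 23/24 of the job, leaving 1/24.
The second server works at 1/34 per hour, so finishing takes 1/24 ÷ 1/34 = 17/12 hours.

17/12 hours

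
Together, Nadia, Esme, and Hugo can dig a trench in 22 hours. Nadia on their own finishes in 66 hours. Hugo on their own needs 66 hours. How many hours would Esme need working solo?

66 hours

Combined rate is 1/22 per hour.
Known contribution: 1/66 + 1/66 = (1 + 1)/66 = 2/66 = 1/33 per hour.
So Esme's rate is 1/22 − 1/33 = 1/66, meaning 66 hours alone.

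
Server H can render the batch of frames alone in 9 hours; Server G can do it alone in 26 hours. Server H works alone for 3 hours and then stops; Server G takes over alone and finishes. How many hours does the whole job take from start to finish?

61/3 hours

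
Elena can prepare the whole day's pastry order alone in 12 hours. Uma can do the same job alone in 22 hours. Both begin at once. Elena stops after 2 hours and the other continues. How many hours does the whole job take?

55/3 hours

In the first 2 hours the combined rate is 17/132, so 17/66 of the job is done, leaving 49/66.
After Elena leaves the rate is 1/22 per hour; the remaining 49/66 takes 49/3 hours.
Total = 2 + 49/3 = 55/3 hours.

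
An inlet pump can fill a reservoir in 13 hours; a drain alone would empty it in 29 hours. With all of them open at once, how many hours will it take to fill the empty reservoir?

377/16 hours

Net rate = 1/13 − 1/29 = (29 − 13)/377 = 16/377 per hour.
Filling time = 1 ÷ (16/377) = 377/16 hours.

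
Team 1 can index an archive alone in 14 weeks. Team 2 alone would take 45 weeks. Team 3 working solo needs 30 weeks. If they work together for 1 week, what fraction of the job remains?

55/63

Combined rate: 1/14 + 1/45 + 1/30 = (45 + 14 + 21)/630 = 80/630 = 8/63 per week.
In 1 week they complete 1·8/63 = 8/63 of the job.
So 55/63 remains.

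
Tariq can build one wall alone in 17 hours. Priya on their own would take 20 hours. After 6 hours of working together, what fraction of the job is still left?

59/170

Combined rate: 1/17 + 1/20 = (20 + 17)/340 = 37/340 per hour.
In 6 hours they complete 6·37/340 = 111/170 of the job.
So 59/170 remains.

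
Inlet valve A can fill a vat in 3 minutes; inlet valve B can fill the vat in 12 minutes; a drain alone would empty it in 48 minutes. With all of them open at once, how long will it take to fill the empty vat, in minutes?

48/19 minutes

Net rate = 1/3 + 1/12 − 1/48 = (16 + 4 − 1)/48 = 19/48 per minute.
Filling time = 1 ÷ (19/48) = 48/19 minutes.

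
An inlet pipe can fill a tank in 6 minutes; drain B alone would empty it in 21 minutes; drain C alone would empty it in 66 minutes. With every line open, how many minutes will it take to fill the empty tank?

Net rate = 1/6 − 1/21 − 1/66 = (77 − 22 − 7)/462 = 48/462 = 8/77 per minute.
Filling time = 1 ÷ (8/77) = 77/8 minutes.

77/8 minutes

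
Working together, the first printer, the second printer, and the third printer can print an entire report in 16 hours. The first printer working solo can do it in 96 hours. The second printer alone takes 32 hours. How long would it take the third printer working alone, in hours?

Combined rate is 1/16 per hour.
Known contribution: 1/96 + 1/32 = (1 + 3)/96 = 4/96 = 1/24 per hour.
So the third printer's rate is 1/16 − 1/24 = 1/48, meaning 48 hours alone.

48 hours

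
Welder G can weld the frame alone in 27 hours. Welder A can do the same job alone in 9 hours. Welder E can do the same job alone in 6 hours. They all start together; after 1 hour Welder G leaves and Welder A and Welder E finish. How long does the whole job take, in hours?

In the first 1 hour the combined rate is 17/54, so 17/54 of the job is done, leaving 37/54.
After Welder G leaves the rate is 5/18 per hour; the remaining 37/54 takes 37/15 hours.
Total = 1 + 37/15 = 52/15 hours.

52/15 hours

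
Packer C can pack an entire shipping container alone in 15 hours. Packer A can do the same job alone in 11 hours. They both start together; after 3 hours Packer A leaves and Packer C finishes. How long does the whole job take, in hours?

120/11 hours

In the first 3 hours the combined rate is 26/165, so 26/55 of the job is done, leaving 29/55.
After Packer A leaves the rate is 1/15 per hour; the remaining 29/55 takes 87/11 hours.
Total = 3 + 87/11 = 120/11 hours.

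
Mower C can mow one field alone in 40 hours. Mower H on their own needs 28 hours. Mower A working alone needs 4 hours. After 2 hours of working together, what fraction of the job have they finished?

87/140

Combined rate: 1/40 + 1/28 + 1/4 = (7 + 10 + 70)/280 = 87/280 per hour.
In 2 hours they complete 2·87/280 = 87/140 of the job.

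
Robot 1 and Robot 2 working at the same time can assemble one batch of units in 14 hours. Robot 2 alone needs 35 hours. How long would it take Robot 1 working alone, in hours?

Combined rate is 1/14 per hour.
Known contribution: 1/35 per hour.
So Robot 1's rate is 1/14 − 1/35 = 3/70, meaning 70/3 hours alone.

70/3 hours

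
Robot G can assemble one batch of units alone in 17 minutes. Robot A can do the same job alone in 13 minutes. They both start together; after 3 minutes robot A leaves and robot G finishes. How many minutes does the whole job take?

In the first 3 minutes the combined rate is 30/221, so 90/221 of the job is done, leaving 131/221.
After robot A leaves the rate is 1/17 per minute; the remaining 131/221 takes 131/13 minutes.
Total = 3 + 131/13 = 170/13 minutes.

170/13 minutes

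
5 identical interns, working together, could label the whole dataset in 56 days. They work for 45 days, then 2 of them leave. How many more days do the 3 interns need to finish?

One intern does 1/280 of the job per day.
After 45 days with 5 interns, 45/56 is done (11/56 left).
With 3 interns the rate is 3/280, so the rest takes 11/56 ÷ 3/280 = 55/3 days.

55/3 days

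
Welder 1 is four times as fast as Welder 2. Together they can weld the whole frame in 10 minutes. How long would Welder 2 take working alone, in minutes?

Let Welder 2's rate be r; then Welder 1's rate is 4r, so together (4 + 1)r = 5r = 1/10.
Thus r = 1/50 per minute.
Welder 2 alone: 50 minutes; Welder 1 alone: 25/2 minutes.

50 minutes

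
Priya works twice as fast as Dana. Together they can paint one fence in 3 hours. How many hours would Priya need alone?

Let Dana's rate be r; then Priya's rate is 2r, so together (2 + 1)r = 3r = 1/3.
Thus r = 1/9 per hour.
Dana alone: 9 hours; Priya alone: 9/2 hours.

9/2 hours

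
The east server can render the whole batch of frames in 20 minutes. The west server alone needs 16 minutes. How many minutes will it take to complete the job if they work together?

Combined rate: 1/20 + 1/16 = (4 + 5)/80 = 9/80 per minute.
Time = 1 ÷ (9/80) = 80/9 minutes.

80/9 minutes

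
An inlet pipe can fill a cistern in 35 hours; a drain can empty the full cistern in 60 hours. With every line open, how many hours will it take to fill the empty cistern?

84 hours

Net rate = 1/35 − 1/60 = (12 − 7)/420 = 5/420 = 1/84 per hour.
Filling time = 1 ÷ (1/84) = 84 hours.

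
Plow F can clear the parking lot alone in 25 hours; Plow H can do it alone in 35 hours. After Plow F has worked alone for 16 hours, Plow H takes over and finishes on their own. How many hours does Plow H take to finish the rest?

63/5 hours

In 16 hours Plow F does 16/25 of the job, leaving 9/25.
Plow H works at 1/35 per hour, so finishing takes 9/25 ÷ 1/35 = 63/5 hours.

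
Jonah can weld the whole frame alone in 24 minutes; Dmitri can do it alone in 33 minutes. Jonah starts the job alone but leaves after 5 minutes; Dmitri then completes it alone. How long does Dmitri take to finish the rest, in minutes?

209/8 minutes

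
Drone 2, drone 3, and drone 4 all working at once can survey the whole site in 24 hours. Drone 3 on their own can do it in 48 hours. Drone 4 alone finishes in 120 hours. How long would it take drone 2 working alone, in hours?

80 hours

Combined rate is 1/24 per hour.
Known contribution: 1/48 + 1/120 = (5 + 2)/240 = 7/240 per hour.
So drone 2's rate is 1/24 − 7/240 = 1/80, meaning 80 hours alone.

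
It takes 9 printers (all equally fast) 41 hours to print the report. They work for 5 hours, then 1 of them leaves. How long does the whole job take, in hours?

91/2 hours

One printer does 1/369 of the job per hour.
After 5 hours with 9 printers, 5/41 is done (36/41 left).
With 8 printers the rate is 8/369, so the rest takes 36/41 ÷ 8/369 = 81/2 hours.
Total = 5 + 81/2 = 91/2 hours.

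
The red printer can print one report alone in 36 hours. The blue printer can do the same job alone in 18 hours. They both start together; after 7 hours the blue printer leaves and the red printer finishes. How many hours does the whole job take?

22 hours

In the first 7 hours the combined rate is 1/12, so 7/12 of the job is done, leaving 5/12.
After the blue printer leaves the rate is 1/36 per hour; the remaining 5/12 takes 15 hours.
Total = 7 + 15 = 22 hours.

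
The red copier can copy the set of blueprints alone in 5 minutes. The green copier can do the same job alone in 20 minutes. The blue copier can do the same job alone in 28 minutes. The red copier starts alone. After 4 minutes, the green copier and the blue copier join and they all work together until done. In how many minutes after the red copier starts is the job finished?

47/10 minutes

In the first 4 minutes the red copier alone does 4/5 of the job, leaving 1/5.
Once everyone is working, combined rate: 1/5 + 1/20 + 1/28 = (28 + 7 + 5)/140 = 40/140 = 2/7 per minute.
Remaining 1/5 at 2/7 per minute takes 7/10 minutes.
Total from the start = 4 + 7/10 = 47/10 minutes.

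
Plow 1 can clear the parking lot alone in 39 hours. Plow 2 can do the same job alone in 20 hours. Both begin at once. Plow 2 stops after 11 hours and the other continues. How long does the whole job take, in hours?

In the first 11 hours the combined rate is 59/780, so 649/780 of the job is done, leaving 131/780.
After plow 2 leaves the rate is 1/39 per hour; the remaining 131/780 takes 131/20 hours.
Total = 11 + 131/20 = 351/20 hours.

351/20 hours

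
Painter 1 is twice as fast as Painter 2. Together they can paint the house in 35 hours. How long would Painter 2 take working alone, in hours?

Let Painter 2's rate be r; then Painter 1's rate is 2r, so together (2 + 1)r = 3r = 1/35.
Thus r = 1/105 per hour.
Painter 2 alone: 105 hours; Painter 1 alone: 105/2 hours.

105 hours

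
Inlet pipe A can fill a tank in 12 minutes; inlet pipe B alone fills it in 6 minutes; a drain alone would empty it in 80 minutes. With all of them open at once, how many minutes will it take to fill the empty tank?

80/19 minutes

Net rate = 1/12 + 1/6 − 1/80 = (20 + 40 − 3)/240 = 57/240 = 19/80 per minute.
Filling time = 1 ÷ (19/80) = 80/19 minutes.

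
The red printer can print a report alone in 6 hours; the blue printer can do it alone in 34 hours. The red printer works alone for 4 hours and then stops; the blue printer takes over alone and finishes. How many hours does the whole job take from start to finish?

46/3 hours

In 4 hours the red printer does 4/6 = 2/3 of the job, leaving 1/3.
The blue printer works at 1/34 per hour, so finishing takes 1/3 ÷ 1/34 = 34/3 hours.
Total time = 4 + 34/3 = 46/3 hours.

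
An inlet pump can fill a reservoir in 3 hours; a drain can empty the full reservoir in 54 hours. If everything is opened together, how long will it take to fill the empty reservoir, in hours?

Net rate = 1/3 − 1/54 = (18 − 1)/54 = 17/54 per hour.
Filling time = 1 ÷ (17/54) = 54/17 hours.

54/17 hours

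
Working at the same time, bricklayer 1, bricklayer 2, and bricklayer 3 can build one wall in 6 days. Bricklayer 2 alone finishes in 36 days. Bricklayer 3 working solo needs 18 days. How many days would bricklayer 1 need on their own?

12 days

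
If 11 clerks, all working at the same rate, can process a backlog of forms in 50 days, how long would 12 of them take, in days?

275/6 days

Total work is 11·50 = 550 clerk-days.
With 12 clerks: 550/12 = 275/6 days.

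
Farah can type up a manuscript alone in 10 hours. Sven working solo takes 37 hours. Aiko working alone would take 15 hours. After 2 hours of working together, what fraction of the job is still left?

Combined rate: 1/10 + 1/37 + 1/15 = (111 + 30 + 74)/1110 = 215/1110 = 43/222 per hour.
In 2 hours they complete 2·43/222 = 43/111 of the job.
So 68/111 remains.

68/111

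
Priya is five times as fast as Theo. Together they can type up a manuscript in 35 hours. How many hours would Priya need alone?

Let Theo's rate be r; then Priya's rate is 5r, so together (5 + 1)r = 6r = 1/35.
Thus r = 1/210 per hour.
Theo alone: 210 hours; Priya alone: 42 hours.

42 hours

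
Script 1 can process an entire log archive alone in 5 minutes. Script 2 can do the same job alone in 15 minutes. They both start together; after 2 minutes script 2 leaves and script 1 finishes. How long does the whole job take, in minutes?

In the first 2 minutes the combined rate is 4/15, so 8/15 of the job is done, leaving 7/15.
After script 2 leaves the rate is 1/5 per minute; the remaining 7/15 takes 7/3 minutes.
Total = 2 + 7/3 = 13/3 minutes.

13/3 minutes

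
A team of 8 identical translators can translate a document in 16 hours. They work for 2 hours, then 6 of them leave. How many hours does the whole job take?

One translator does 1/128 of the job per hour.
After 2 hours with 8 translators, 1/8 is done (7/8 left).
With 2 translators the rate is 2/128 = 1/64, so the rest takes 7/8 ÷ 1/64 = 56 hours.
Total = 2 + 56 = 58 hours.

58 hours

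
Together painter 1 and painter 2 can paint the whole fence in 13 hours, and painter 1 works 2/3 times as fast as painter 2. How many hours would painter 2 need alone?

65/3 hours

Let painter 2's rate be r; then painter 1's rate is (2/3)r, so together (2/3 + 1)r = (5/3)r = 1/13.
Thus r = 3/65 per hour.
Painter 2 alone: 65/3 hours; painter 1 alone: 65/2 hours.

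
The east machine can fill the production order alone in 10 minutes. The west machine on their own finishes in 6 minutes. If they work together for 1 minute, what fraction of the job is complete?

Combined rate: 1/10 + 1/6 = (3 + 5)/30 = 8/30 = 4/15 per minute.
In 1 minute they complete 1·4/15 = 4/15 of the job.

4/15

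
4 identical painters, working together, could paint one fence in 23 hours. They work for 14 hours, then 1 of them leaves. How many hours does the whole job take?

One painter does 1/92 of the job per hour.
After 14 hours with 4 painters, 14/23 is done (9/23 left).
With 3 painters the rate is 3/92, so the rest takes 9/23 ÷ 3/92 = 12 hours.
Total = 14 + 12 = 26 hours.

26 hours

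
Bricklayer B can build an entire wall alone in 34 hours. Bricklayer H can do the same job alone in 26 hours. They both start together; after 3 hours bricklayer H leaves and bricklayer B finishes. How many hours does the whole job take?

In the first 3 hours the combined rate is 15/221, so 45/221 of the job is done, leaving 176/221.
After bricklayer H leaves the rate is 1/34 per hour; the remaining 176/221 takes 352/13 hours.
Total = 3 + 352/13 = 391/13 hours.

391/13 hours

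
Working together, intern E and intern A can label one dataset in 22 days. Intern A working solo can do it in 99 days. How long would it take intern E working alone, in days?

198/7 days

Combined rate is 1/22 per day.
Known contribution: 1/99 per day.
So intern E's rate is 1/22 − 1/99 = 7/198, meaning 198/7 days alone.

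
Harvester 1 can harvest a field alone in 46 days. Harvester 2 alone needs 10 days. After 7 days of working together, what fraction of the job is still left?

Combined rate: 1/46 + 1/10 = (5 + 23)/230 = 28/230 = 14/115 per day.
In 7 days they complete 7·14/115 = 98/115 of the job.
So 17/115 remains.

17/115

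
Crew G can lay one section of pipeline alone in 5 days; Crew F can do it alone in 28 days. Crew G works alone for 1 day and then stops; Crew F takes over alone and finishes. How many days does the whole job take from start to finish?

117/5 days

In 1 day Crew G does 1/5 of the job, leaving 4/5.
Crew F works at 1/28 per day, so finishing takes 4/5 ÷ 1/28 = 112/5 days.
Total time = 1 + 112/5 = 117/5 days.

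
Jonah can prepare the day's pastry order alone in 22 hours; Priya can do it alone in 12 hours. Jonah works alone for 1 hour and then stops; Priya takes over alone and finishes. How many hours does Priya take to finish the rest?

126/11 hours

In 1 hour Jonah does 1/22 of the job, leaving 21/22.
Priya works at 1/12 per hour, so finishing takes 21/22 ÷ 1/12 = 126/11 hours.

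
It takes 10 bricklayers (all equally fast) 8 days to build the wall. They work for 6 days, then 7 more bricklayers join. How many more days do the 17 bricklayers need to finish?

20/17 days

One bricklayer does 1/80 of the job per day.
After 6 days with 10 bricklayers, 3/4 is done (1/4 left).
With 17 bricklayers the rate is 17/80, so the rest takes 1/4 ÷ 17/80 = 20/17 days.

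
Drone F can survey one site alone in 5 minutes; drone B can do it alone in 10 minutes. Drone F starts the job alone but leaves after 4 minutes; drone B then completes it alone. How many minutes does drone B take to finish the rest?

2 minutes

In 4 minutes drone F does 4/5 of the job, leaving 1/5.
Drone B works at 1/10 per minute, so finishing takes 1/5 ÷ 1/10 = 2 minutes.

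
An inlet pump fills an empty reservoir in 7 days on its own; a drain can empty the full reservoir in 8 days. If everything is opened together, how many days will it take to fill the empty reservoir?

56 days

Net rate = 1/7 − 1/8 = (8 − 7)/56 = 1/56 per day.
Filling time = 1 ÷ (1/56) = 56 days.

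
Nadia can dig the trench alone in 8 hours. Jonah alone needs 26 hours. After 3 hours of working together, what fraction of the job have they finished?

51/104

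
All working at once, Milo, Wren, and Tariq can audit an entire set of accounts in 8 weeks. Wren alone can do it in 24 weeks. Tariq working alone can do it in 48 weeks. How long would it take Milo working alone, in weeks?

Combined rate is 1/8 per week.
Known contribution: 1/24 + 1/48 = (2 + 1)/48 = 3/48 = 1/16 per week.
So Milo's rate is 1/8 − 1/16 = 1/16, meaning 16 weeks alone.

16 weeks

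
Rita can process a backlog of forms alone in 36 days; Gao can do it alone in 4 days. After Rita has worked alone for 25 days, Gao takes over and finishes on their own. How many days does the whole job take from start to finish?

In 25 days Rita does 25/36 of the job, leaving 11/36.
Gao works at 1/4 per day, so finishing takes 11/36 ÷ 1/4 = 11/9 days.
Total time = 25 + 11/9 = 236/9 days.

236/9 days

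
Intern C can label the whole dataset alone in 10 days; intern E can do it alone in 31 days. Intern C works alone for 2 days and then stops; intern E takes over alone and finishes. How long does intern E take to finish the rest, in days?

In 2 days intern C does 2/10 = 1/5 of the job, leaving 4/5.
Intern E works at 1/31 per day, so finishing takes 4/5 ÷ 1/31 = 124/5 days.

124/5 days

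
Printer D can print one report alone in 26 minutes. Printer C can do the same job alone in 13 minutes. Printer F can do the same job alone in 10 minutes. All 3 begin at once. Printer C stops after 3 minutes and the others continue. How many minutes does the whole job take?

50/9 minutes

In the first 3 minutes the combined rate is 14/65, so 42/65 of the job is done, leaving 23/65.
After printer C leaves the rate is 9/65 per minute; the remaining 23/65 takes 23/9 minutes.
Total = 3 + 23/9 = 50/9 minutes.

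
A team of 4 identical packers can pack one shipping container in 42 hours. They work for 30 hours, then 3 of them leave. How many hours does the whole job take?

One packer does 1/168 of the job per hour.
After 30 hours with 4 packers, 5/7 is done (2/7 left).
With 1 packer the rate is 1/168, so the rest takes 2/7 ÷ 1/168 = 48 hours.
Total = 30 + 48 = 78 hours.

78 hours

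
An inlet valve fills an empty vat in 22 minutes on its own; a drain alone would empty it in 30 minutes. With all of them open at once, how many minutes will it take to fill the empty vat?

Net rate = 1/22 − 1/30 = (15 − 11)/330 = 4/330 = 2/165 per minute.
Filling time = 1 ÷ (2/165) = 165/2 minutes.

165/2 minutes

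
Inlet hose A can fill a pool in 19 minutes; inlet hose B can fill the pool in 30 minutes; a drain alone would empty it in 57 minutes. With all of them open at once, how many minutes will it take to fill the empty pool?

190/13 minutes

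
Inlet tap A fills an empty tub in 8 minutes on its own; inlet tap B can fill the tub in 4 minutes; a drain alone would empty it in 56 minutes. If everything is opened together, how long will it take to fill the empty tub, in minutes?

14/5 minutes

Net rate = 1/8 + 1/4 − 1/56 = (7 + 14 − 1)/56 = 20/56 = 5/14 per minute.
Filling time = 1 ÷ (5/14) = 14/5 minutes.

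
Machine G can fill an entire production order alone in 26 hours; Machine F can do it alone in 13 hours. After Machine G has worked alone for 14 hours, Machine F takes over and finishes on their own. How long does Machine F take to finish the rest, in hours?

In 14 hours Machine G does 14/26 = 7/13 of the job, leaving 6/13.
Machine F works at 1/13 per hour, so finishing takes 6/13 ÷ 1/13 = 6 hours.

6 hours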